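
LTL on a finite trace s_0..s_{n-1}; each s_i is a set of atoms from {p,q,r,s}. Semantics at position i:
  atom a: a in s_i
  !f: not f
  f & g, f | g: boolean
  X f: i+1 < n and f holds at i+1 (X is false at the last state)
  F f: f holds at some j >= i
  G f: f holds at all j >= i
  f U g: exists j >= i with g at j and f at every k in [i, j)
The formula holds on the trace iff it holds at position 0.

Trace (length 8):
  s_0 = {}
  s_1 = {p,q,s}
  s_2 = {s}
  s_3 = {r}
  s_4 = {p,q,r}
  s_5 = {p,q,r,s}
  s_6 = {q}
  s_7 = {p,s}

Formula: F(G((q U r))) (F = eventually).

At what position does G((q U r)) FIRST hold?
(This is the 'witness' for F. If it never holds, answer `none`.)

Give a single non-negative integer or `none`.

Answer: none

Derivation:
s_0={}: G((q U r))=False (q U r)=False q=False r=False
s_1={p,q,s}: G((q U r))=False (q U r)=False q=True r=False
s_2={s}: G((q U r))=False (q U r)=False q=False r=False
s_3={r}: G((q U r))=False (q U r)=True q=False r=True
s_4={p,q,r}: G((q U r))=False (q U r)=True q=True r=True
s_5={p,q,r,s}: G((q U r))=False (q U r)=True q=True r=True
s_6={q}: G((q U r))=False (q U r)=False q=True r=False
s_7={p,s}: G((q U r))=False (q U r)=False q=False r=False
F(G((q U r))) does not hold (no witness exists).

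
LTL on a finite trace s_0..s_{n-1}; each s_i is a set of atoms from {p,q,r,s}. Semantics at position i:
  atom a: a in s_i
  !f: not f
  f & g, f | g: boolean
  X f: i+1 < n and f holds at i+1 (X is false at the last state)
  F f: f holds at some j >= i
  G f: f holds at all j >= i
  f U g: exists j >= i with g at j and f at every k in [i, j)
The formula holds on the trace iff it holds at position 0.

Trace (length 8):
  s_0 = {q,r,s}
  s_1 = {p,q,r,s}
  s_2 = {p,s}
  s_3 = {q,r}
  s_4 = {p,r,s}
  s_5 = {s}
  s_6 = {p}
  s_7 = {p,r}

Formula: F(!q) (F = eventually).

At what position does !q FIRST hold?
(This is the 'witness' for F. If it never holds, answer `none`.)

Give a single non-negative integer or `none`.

s_0={q,r,s}: !q=False q=True
s_1={p,q,r,s}: !q=False q=True
s_2={p,s}: !q=True q=False
s_3={q,r}: !q=False q=True
s_4={p,r,s}: !q=True q=False
s_5={s}: !q=True q=False
s_6={p}: !q=True q=False
s_7={p,r}: !q=True q=False
F(!q) holds; first witness at position 2.

Answer: 2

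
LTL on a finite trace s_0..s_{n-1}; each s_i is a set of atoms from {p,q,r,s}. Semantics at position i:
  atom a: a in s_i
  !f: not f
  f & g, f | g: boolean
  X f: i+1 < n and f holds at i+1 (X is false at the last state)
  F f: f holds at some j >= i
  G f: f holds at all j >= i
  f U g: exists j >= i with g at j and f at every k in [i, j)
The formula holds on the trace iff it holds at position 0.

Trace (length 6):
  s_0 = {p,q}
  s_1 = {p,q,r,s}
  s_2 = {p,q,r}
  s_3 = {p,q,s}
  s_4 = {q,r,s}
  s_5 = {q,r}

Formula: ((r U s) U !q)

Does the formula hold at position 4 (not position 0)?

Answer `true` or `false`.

s_0={p,q}: ((r U s) U !q)=False (r U s)=False r=False s=False !q=False q=True
s_1={p,q,r,s}: ((r U s) U !q)=False (r U s)=True r=True s=True !q=False q=True
s_2={p,q,r}: ((r U s) U !q)=False (r U s)=True r=True s=False !q=False q=True
s_3={p,q,s}: ((r U s) U !q)=False (r U s)=True r=False s=True !q=False q=True
s_4={q,r,s}: ((r U s) U !q)=False (r U s)=True r=True s=True !q=False q=True
s_5={q,r}: ((r U s) U !q)=False (r U s)=False r=True s=False !q=False q=True
Evaluating at position 4: result = False

Answer: false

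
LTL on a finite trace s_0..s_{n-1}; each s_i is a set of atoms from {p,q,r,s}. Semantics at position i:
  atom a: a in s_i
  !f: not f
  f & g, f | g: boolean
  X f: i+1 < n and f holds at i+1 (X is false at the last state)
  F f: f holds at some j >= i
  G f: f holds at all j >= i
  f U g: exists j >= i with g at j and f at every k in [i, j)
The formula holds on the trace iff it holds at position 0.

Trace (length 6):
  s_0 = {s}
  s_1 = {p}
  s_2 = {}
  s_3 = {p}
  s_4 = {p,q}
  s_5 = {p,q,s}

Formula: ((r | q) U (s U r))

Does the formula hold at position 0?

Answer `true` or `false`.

Answer: false

Derivation:
s_0={s}: ((r | q) U (s U r))=False (r | q)=False r=False q=False (s U r)=False s=True
s_1={p}: ((r | q) U (s U r))=False (r | q)=False r=False q=False (s U r)=False s=False
s_2={}: ((r | q) U (s U r))=False (r | q)=False r=False q=False (s U r)=False s=False
s_3={p}: ((r | q) U (s U r))=False (r | q)=False r=False q=False (s U r)=False s=False
s_4={p,q}: ((r | q) U (s U r))=False (r | q)=True r=False q=True (s U r)=False s=False
s_5={p,q,s}: ((r | q) U (s U r))=False (r | q)=True r=False q=True (s U r)=False s=True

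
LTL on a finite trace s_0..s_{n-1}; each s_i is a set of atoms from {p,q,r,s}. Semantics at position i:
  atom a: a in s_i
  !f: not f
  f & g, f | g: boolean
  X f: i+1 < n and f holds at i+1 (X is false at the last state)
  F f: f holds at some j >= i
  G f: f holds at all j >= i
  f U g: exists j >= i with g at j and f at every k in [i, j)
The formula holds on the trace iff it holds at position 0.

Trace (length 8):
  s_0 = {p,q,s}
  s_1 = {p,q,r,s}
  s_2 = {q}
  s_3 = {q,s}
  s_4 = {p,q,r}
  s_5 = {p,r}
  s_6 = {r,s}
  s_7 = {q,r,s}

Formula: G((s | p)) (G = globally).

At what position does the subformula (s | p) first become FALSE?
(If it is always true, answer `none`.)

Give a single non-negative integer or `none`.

Answer: 2

Derivation:
s_0={p,q,s}: (s | p)=True s=True p=True
s_1={p,q,r,s}: (s | p)=True s=True p=True
s_2={q}: (s | p)=False s=False p=False
s_3={q,s}: (s | p)=True s=True p=False
s_4={p,q,r}: (s | p)=True s=False p=True
s_5={p,r}: (s | p)=True s=False p=True
s_6={r,s}: (s | p)=True s=True p=False
s_7={q,r,s}: (s | p)=True s=True p=False
G((s | p)) holds globally = False
First violation at position 2.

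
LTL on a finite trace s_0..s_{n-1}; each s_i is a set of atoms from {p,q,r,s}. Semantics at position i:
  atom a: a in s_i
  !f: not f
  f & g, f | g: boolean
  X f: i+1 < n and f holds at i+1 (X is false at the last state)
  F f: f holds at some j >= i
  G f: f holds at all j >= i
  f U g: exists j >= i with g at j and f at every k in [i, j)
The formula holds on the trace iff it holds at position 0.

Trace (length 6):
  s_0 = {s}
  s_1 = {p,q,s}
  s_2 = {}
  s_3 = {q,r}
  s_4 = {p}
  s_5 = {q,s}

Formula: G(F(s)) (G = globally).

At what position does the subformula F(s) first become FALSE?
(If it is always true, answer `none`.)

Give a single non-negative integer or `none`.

s_0={s}: F(s)=True s=True
s_1={p,q,s}: F(s)=True s=True
s_2={}: F(s)=True s=False
s_3={q,r}: F(s)=True s=False
s_4={p}: F(s)=True s=False
s_5={q,s}: F(s)=True s=True
G(F(s)) holds globally = True
No violation — formula holds at every position.

Answer: none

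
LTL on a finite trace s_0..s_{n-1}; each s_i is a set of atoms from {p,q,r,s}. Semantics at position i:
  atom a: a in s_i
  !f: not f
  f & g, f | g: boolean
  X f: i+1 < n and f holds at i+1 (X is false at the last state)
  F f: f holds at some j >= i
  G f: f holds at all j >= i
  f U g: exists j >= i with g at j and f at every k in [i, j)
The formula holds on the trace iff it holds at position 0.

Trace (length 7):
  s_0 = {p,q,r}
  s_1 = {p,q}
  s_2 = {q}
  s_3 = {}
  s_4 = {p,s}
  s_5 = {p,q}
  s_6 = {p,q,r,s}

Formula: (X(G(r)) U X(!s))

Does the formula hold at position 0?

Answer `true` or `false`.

s_0={p,q,r}: (X(G(r)) U X(!s))=True X(G(r))=False G(r)=False r=True X(!s)=True !s=True s=False
s_1={p,q}: (X(G(r)) U X(!s))=True X(G(r))=False G(r)=False r=False X(!s)=True !s=True s=False
s_2={q}: (X(G(r)) U X(!s))=True X(G(r))=False G(r)=False r=False X(!s)=True !s=True s=False
s_3={}: (X(G(r)) U X(!s))=False X(G(r))=False G(r)=False r=False X(!s)=False !s=True s=False
s_4={p,s}: (X(G(r)) U X(!s))=True X(G(r))=False G(r)=False r=False X(!s)=True !s=False s=True
s_5={p,q}: (X(G(r)) U X(!s))=False X(G(r))=True G(r)=False r=False X(!s)=False !s=True s=False
s_6={p,q,r,s}: (X(G(r)) U X(!s))=False X(G(r))=False G(r)=True r=True X(!s)=False !s=False s=True

Answer: true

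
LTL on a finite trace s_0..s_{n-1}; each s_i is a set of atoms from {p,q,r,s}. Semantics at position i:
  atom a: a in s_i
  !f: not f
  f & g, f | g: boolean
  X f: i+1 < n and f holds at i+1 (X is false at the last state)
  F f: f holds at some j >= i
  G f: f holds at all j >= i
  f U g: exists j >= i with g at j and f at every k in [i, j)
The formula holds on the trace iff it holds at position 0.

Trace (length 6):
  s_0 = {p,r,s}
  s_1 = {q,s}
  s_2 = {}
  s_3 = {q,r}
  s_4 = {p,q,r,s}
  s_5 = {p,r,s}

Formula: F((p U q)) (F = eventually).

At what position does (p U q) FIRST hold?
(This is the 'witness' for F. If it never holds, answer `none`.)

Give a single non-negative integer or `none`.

s_0={p,r,s}: (p U q)=True p=True q=False
s_1={q,s}: (p U q)=True p=False q=True
s_2={}: (p U q)=False p=False q=False
s_3={q,r}: (p U q)=True p=False q=True
s_4={p,q,r,s}: (p U q)=True p=True q=True
s_5={p,r,s}: (p U q)=False p=True q=False
F((p U q)) holds; first witness at position 0.

Answer: 0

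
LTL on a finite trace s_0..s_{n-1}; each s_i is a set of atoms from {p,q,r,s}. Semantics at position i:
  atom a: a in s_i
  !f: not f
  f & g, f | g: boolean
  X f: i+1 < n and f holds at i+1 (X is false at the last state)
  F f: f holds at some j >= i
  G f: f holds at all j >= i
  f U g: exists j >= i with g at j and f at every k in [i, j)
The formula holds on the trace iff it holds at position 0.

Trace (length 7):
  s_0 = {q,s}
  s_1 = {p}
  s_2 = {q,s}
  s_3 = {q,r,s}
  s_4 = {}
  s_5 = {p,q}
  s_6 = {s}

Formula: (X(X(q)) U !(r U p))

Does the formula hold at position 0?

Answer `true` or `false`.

s_0={q,s}: (X(X(q)) U !(r U p))=True X(X(q))=True X(q)=False q=True !(r U p)=True (r U p)=False r=False p=False
s_1={p}: (X(X(q)) U !(r U p))=True X(X(q))=True X(q)=True q=False !(r U p)=False (r U p)=True r=False p=True
s_2={q,s}: (X(X(q)) U !(r U p))=True X(X(q))=False X(q)=True q=True !(r U p)=True (r U p)=False r=False p=False
s_3={q,r,s}: (X(X(q)) U !(r U p))=True X(X(q))=True X(q)=False q=True !(r U p)=True (r U p)=False r=True p=False
s_4={}: (X(X(q)) U !(r U p))=True X(X(q))=False X(q)=True q=False !(r U p)=True (r U p)=False r=False p=False
s_5={p,q}: (X(X(q)) U !(r U p))=False X(X(q))=False X(q)=False q=True !(r U p)=False (r U p)=True r=False p=True
s_6={s}: (X(X(q)) U !(r U p))=True X(X(q))=False X(q)=False q=False !(r U p)=True (r U p)=False r=False p=False

Answer: true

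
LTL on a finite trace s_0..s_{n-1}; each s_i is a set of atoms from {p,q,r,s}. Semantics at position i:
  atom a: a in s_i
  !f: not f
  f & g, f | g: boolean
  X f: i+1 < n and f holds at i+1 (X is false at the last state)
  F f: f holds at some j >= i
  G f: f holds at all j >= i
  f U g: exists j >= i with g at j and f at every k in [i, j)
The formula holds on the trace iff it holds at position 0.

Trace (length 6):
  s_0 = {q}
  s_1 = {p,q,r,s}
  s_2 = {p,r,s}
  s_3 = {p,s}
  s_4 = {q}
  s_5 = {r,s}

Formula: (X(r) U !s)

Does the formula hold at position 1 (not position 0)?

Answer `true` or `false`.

Answer: false

Derivation:
s_0={q}: (X(r) U !s)=True X(r)=True r=False !s=True s=False
s_1={p,q,r,s}: (X(r) U !s)=False X(r)=True r=True !s=False s=True
s_2={p,r,s}: (X(r) U !s)=False X(r)=False r=True !s=False s=True
s_3={p,s}: (X(r) U !s)=False X(r)=False r=False !s=False s=True
s_4={q}: (X(r) U !s)=True X(r)=True r=False !s=True s=False
s_5={r,s}: (X(r) U !s)=False X(r)=False r=True !s=False s=True
Evaluating at position 1: result = False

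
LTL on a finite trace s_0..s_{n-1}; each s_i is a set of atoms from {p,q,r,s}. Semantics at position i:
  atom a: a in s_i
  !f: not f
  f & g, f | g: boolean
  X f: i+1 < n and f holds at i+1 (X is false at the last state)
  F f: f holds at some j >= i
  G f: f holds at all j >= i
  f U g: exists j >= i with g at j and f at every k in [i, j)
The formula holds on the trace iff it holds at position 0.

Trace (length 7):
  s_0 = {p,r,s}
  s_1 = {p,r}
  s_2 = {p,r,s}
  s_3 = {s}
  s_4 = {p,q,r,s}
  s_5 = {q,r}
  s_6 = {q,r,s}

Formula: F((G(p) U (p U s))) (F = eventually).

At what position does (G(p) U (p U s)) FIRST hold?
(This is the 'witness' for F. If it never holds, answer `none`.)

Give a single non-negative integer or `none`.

Answer: 0

Derivation:
s_0={p,r,s}: (G(p) U (p U s))=True G(p)=False p=True (p U s)=True s=True
s_1={p,r}: (G(p) U (p U s))=True G(p)=False p=True (p U s)=True s=False
s_2={p,r,s}: (G(p) U (p U s))=True G(p)=False p=True (p U s)=True s=True
s_3={s}: (G(p) U (p U s))=True G(p)=False p=False (p U s)=True s=True
s_4={p,q,r,s}: (G(p) U (p U s))=True G(p)=False p=True (p U s)=True s=True
s_5={q,r}: (G(p) U (p U s))=False G(p)=False p=False (p U s)=False s=False
s_6={q,r,s}: (G(p) U (p U s))=True G(p)=False p=False (p U s)=True s=True
F((G(p) U (p U s))) holds; first witness at position 0.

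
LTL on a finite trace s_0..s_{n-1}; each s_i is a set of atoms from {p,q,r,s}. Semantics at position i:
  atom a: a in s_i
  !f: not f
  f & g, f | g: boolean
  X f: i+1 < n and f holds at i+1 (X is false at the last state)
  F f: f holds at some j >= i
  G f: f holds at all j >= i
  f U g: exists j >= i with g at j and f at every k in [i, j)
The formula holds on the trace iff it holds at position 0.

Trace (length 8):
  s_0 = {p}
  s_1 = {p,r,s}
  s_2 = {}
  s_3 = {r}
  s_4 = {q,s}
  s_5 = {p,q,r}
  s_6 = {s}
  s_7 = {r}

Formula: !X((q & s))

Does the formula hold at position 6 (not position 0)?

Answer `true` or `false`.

Answer: true

Derivation:
s_0={p}: !X((q & s))=True X((q & s))=False (q & s)=False q=False s=False
s_1={p,r,s}: !X((q & s))=True X((q & s))=False (q & s)=False q=False s=True
s_2={}: !X((q & s))=True X((q & s))=False (q & s)=False q=False s=False
s_3={r}: !X((q & s))=False X((q & s))=True (q & s)=False q=False s=False
s_4={q,s}: !X((q & s))=True X((q & s))=False (q & s)=True q=True s=True
s_5={p,q,r}: !X((q & s))=True X((q & s))=False (q & s)=False q=True s=False
s_6={s}: !X((q & s))=True X((q & s))=False (q & s)=False q=False s=True
s_7={r}: !X((q & s))=True X((q & s))=False (q & s)=False q=False s=False
Evaluating at position 6: result = True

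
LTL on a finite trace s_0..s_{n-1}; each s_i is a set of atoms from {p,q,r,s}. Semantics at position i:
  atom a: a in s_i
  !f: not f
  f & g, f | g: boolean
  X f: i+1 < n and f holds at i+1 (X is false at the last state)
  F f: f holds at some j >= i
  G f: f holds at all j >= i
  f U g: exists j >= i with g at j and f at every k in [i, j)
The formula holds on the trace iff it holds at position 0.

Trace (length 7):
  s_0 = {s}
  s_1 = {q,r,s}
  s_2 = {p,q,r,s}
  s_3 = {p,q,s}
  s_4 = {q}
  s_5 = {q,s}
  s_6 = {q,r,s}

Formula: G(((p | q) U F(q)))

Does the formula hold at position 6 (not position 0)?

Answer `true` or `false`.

s_0={s}: G(((p | q) U F(q)))=True ((p | q) U F(q))=True (p | q)=False p=False q=False F(q)=True
s_1={q,r,s}: G(((p | q) U F(q)))=True ((p | q) U F(q))=True (p | q)=True p=False q=True F(q)=True
s_2={p,q,r,s}: G(((p | q) U F(q)))=True ((p | q) U F(q))=True (p | q)=True p=True q=True F(q)=True
s_3={p,q,s}: G(((p | q) U F(q)))=True ((p | q) U F(q))=True (p | q)=True p=True q=True F(q)=True
s_4={q}: G(((p | q) U F(q)))=True ((p | q) U F(q))=True (p | q)=True p=False q=True F(q)=True
s_5={q,s}: G(((p | q) U F(q)))=True ((p | q) U F(q))=True (p | q)=True p=False q=True F(q)=True
s_6={q,r,s}: G(((p | q) U F(q)))=True ((p | q) U F(q))=True (p | q)=True p=False q=True F(q)=True
Evaluating at position 6: result = True

Answer: true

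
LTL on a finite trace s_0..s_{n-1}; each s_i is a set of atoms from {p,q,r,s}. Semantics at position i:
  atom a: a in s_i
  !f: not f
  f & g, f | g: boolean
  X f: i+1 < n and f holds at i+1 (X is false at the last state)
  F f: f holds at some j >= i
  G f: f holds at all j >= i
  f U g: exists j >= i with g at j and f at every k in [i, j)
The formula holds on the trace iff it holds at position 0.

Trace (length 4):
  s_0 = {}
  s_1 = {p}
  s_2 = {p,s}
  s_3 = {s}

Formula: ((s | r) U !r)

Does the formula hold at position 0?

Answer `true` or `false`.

Answer: true

Derivation:
s_0={}: ((s | r) U !r)=True (s | r)=False s=False r=False !r=True
s_1={p}: ((s | r) U !r)=True (s | r)=False s=False r=False !r=True
s_2={p,s}: ((s | r) U !r)=True (s | r)=True s=True r=False !r=True
s_3={s}: ((s | r) U !r)=True (s | r)=True s=True r=False !r=True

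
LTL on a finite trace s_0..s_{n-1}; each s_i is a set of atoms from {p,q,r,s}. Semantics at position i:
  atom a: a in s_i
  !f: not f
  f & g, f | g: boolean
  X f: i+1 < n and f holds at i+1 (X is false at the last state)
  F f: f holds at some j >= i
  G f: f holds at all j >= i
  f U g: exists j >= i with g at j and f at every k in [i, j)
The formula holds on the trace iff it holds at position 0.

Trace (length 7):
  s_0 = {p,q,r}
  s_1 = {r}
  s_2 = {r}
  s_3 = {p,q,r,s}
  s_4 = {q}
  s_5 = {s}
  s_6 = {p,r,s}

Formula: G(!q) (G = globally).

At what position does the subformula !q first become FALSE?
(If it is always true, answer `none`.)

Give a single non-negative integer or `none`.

s_0={p,q,r}: !q=False q=True
s_1={r}: !q=True q=False
s_2={r}: !q=True q=False
s_3={p,q,r,s}: !q=False q=True
s_4={q}: !q=False q=True
s_5={s}: !q=True q=False
s_6={p,r,s}: !q=True q=False
G(!q) holds globally = False
First violation at position 0.

Answer: 0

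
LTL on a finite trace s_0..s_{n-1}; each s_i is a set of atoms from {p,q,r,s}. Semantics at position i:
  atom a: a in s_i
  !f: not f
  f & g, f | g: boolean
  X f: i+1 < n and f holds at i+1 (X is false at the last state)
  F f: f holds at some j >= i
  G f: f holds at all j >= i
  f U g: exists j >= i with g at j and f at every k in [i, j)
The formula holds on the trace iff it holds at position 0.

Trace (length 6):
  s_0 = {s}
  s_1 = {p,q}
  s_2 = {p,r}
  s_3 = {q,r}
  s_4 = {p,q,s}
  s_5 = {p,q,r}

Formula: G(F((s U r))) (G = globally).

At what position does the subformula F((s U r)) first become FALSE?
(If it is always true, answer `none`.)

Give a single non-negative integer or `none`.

Answer: none

Derivation:
s_0={s}: F((s U r))=True (s U r)=False s=True r=False
s_1={p,q}: F((s U r))=True (s U r)=False s=False r=False
s_2={p,r}: F((s U r))=True (s U r)=True s=False r=True
s_3={q,r}: F((s U r))=True (s U r)=True s=False r=True
s_4={p,q,s}: F((s U r))=True (s U r)=True s=True r=False
s_5={p,q,r}: F((s U r))=True (s U r)=True s=False r=True
G(F((s U r))) holds globally = True
No violation — formula holds at every position.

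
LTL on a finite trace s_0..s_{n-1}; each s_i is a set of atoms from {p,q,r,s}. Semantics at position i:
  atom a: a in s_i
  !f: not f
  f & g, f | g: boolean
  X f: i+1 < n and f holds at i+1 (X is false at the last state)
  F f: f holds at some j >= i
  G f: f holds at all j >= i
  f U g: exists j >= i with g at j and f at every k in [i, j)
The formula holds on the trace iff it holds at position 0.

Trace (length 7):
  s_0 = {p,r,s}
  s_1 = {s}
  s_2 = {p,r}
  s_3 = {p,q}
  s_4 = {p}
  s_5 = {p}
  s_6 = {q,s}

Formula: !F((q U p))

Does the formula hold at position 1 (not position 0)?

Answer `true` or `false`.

Answer: false

Derivation:
s_0={p,r,s}: !F((q U p))=False F((q U p))=True (q U p)=True q=False p=True
s_1={s}: !F((q U p))=False F((q U p))=True (q U p)=False q=False p=False
s_2={p,r}: !F((q U p))=False F((q U p))=True (q U p)=True q=False p=True
s_3={p,q}: !F((q U p))=False F((q U p))=True (q U p)=True q=True p=True
s_4={p}: !F((q U p))=False F((q U p))=True (q U p)=True q=False p=True
s_5={p}: !F((q U p))=False F((q U p))=True (q U p)=True q=False p=True
s_6={q,s}: !F((q U p))=True F((q U p))=False (q U p)=False q=True p=False
Evaluating at position 1: result = False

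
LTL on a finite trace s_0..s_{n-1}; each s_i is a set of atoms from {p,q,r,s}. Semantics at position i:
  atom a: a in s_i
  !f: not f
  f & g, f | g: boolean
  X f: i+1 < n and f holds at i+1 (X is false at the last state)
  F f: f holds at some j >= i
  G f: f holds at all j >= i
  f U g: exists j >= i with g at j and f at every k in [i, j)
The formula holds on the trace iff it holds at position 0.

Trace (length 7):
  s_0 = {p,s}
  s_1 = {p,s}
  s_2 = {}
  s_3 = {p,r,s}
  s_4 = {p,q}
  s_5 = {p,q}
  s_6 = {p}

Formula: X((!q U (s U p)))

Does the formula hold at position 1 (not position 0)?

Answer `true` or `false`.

Answer: true

Derivation:
s_0={p,s}: X((!q U (s U p)))=True (!q U (s U p))=True !q=True q=False (s U p)=True s=True p=True
s_1={p,s}: X((!q U (s U p)))=True (!q U (s U p))=True !q=True q=False (s U p)=True s=True p=True
s_2={}: X((!q U (s U p)))=True (!q U (s U p))=True !q=True q=False (s U p)=False s=False p=False
s_3={p,r,s}: X((!q U (s U p)))=True (!q U (s U p))=True !q=True q=False (s U p)=True s=True p=True
s_4={p,q}: X((!q U (s U p)))=True (!q U (s U p))=True !q=False q=True (s U p)=True s=False p=True
s_5={p,q}: X((!q U (s U p)))=True (!q U (s U p))=True !q=False q=True (s U p)=True s=False p=True
s_6={p}: X((!q U (s U p)))=False (!q U (s U p))=True !q=True q=False (s U p)=True s=False p=True
Evaluating at position 1: result = True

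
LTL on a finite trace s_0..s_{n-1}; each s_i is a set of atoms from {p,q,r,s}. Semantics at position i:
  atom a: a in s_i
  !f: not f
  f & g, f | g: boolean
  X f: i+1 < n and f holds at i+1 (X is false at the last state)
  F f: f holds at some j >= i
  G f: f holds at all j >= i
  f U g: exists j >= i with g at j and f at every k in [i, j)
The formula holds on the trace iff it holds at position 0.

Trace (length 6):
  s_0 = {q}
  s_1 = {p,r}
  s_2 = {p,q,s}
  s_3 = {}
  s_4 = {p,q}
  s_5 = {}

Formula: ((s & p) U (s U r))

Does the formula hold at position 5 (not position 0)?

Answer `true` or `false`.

Answer: false

Derivation:
s_0={q}: ((s & p) U (s U r))=False (s & p)=False s=False p=False (s U r)=False r=False
s_1={p,r}: ((s & p) U (s U r))=True (s & p)=False s=False p=True (s U r)=True r=True
s_2={p,q,s}: ((s & p) U (s U r))=False (s & p)=True s=True p=True (s U r)=False r=False
s_3={}: ((s & p) U (s U r))=False (s & p)=False s=False p=False (s U r)=False r=False
s_4={p,q}: ((s & p) U (s U r))=False (s & p)=False s=False p=True (s U r)=False r=False
s_5={}: ((s & p) U (s U r))=False (s & p)=False s=False p=False (s U r)=False r=False
Evaluating at position 5: result = False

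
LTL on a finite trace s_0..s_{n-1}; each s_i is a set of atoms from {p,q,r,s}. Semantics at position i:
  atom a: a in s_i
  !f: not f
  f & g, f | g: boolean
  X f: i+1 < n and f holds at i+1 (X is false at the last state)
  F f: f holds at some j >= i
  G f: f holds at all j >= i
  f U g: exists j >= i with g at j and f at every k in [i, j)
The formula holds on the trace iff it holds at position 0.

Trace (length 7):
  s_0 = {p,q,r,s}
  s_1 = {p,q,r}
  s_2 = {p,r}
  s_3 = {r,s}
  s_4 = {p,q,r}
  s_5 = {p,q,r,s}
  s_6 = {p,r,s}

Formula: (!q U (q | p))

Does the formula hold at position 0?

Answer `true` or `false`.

s_0={p,q,r,s}: (!q U (q | p))=True !q=False q=True (q | p)=True p=True
s_1={p,q,r}: (!q U (q | p))=True !q=False q=True (q | p)=True p=True
s_2={p,r}: (!q U (q | p))=True !q=True q=False (q | p)=True p=True
s_3={r,s}: (!q U (q | p))=True !q=True q=False (q | p)=False p=False
s_4={p,q,r}: (!q U (q | p))=True !q=False q=True (q | p)=True p=True
s_5={p,q,r,s}: (!q U (q | p))=True !q=False q=True (q | p)=True p=True
s_6={p,r,s}: (!q U (q | p))=True !q=True q=False (q | p)=True p=True

Answer: true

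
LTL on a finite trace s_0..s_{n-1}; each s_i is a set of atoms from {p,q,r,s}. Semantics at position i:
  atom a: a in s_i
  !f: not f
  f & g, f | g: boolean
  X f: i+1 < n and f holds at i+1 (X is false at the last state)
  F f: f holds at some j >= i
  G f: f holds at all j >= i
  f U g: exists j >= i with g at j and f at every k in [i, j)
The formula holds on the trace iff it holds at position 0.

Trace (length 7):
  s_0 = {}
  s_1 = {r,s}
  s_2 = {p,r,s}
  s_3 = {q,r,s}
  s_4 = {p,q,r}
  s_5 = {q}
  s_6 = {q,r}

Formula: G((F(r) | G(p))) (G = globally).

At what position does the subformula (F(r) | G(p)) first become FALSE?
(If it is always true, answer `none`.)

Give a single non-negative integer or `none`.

s_0={}: (F(r) | G(p))=True F(r)=True r=False G(p)=False p=False
s_1={r,s}: (F(r) | G(p))=True F(r)=True r=True G(p)=False p=False
s_2={p,r,s}: (F(r) | G(p))=True F(r)=True r=True G(p)=False p=True
s_3={q,r,s}: (F(r) | G(p))=True F(r)=True r=True G(p)=False p=False
s_4={p,q,r}: (F(r) | G(p))=True F(r)=True r=True G(p)=False p=True
s_5={q}: (F(r) | G(p))=True F(r)=True r=False G(p)=False p=False
s_6={q,r}: (F(r) | G(p))=True F(r)=True r=True G(p)=False p=False
G((F(r) | G(p))) holds globally = True
No violation — formula holds at every position.

Answer: none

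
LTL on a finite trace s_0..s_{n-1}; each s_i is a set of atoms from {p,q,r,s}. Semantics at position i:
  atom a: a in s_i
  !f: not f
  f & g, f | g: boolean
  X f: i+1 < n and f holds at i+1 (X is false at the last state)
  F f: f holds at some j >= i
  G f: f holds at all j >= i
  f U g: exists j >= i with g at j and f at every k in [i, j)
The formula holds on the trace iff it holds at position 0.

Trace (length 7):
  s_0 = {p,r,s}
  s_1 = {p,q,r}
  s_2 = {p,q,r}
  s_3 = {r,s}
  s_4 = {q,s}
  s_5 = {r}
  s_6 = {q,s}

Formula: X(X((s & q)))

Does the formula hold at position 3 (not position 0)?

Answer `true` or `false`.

s_0={p,r,s}: X(X((s & q)))=False X((s & q))=False (s & q)=False s=True q=False
s_1={p,q,r}: X(X((s & q)))=False X((s & q))=False (s & q)=False s=False q=True
s_2={p,q,r}: X(X((s & q)))=True X((s & q))=False (s & q)=False s=False q=True
s_3={r,s}: X(X((s & q)))=False X((s & q))=True (s & q)=False s=True q=False
s_4={q,s}: X(X((s & q)))=True X((s & q))=False (s & q)=True s=True q=True
s_5={r}: X(X((s & q)))=False X((s & q))=True (s & q)=False s=False q=False
s_6={q,s}: X(X((s & q)))=False X((s & q))=False (s & q)=True s=True q=True
Evaluating at position 3: result = False

Answer: false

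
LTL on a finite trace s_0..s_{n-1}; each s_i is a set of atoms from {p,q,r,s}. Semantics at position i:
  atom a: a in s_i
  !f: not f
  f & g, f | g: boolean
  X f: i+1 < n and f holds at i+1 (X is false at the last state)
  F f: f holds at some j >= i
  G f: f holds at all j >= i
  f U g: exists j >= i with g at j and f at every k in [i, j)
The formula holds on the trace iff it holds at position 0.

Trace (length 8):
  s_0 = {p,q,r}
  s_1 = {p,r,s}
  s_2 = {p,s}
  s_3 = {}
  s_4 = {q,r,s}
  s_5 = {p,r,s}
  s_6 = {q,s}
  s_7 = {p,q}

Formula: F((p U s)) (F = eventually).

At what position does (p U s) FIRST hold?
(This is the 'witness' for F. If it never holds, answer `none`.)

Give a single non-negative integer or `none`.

Answer: 0

Derivation:
s_0={p,q,r}: (p U s)=True p=True s=False
s_1={p,r,s}: (p U s)=True p=True s=True
s_2={p,s}: (p U s)=True p=True s=True
s_3={}: (p U s)=False p=False s=False
s_4={q,r,s}: (p U s)=True p=False s=True
s_5={p,r,s}: (p U s)=True p=True s=True
s_6={q,s}: (p U s)=True p=False s=True
s_7={p,q}: (p U s)=False p=True s=False
F((p U s)) holds; first witness at position 0.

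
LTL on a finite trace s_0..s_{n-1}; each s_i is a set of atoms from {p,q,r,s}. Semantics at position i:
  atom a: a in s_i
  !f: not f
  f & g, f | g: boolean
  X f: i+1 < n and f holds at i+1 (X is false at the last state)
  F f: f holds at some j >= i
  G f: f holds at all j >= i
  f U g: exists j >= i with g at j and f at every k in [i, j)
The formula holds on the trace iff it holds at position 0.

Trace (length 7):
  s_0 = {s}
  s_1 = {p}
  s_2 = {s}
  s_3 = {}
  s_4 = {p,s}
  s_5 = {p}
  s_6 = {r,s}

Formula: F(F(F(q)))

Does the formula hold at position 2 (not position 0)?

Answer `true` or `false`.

Answer: false

Derivation:
s_0={s}: F(F(F(q)))=False F(F(q))=False F(q)=False q=False
s_1={p}: F(F(F(q)))=False F(F(q))=False F(q)=False q=False
s_2={s}: F(F(F(q)))=False F(F(q))=False F(q)=False q=False
s_3={}: F(F(F(q)))=False F(F(q))=False F(q)=False q=False
s_4={p,s}: F(F(F(q)))=False F(F(q))=False F(q)=False q=False
s_5={p}: F(F(F(q)))=False F(F(q))=False F(q)=False q=False
s_6={r,s}: F(F(F(q)))=False F(F(q))=False F(q)=False q=False
Evaluating at position 2: result = False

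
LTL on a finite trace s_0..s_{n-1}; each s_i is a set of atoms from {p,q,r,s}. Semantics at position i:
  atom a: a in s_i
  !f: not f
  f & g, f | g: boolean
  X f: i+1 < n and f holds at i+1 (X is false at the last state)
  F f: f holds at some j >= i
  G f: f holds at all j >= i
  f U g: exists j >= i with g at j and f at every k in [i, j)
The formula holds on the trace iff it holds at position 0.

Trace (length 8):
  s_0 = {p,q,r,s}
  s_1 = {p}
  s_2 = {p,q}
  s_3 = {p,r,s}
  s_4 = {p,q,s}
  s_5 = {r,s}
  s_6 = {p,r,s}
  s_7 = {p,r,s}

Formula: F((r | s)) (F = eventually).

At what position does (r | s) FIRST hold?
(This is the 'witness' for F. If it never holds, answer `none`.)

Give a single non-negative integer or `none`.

Answer: 0

Derivation:
s_0={p,q,r,s}: (r | s)=True r=True s=True
s_1={p}: (r | s)=False r=False s=False
s_2={p,q}: (r | s)=False r=False s=False
s_3={p,r,s}: (r | s)=True r=True s=True
s_4={p,q,s}: (r | s)=True r=False s=True
s_5={r,s}: (r | s)=True r=True s=True
s_6={p,r,s}: (r | s)=True r=True s=True
s_7={p,r,s}: (r | s)=True r=True s=True
F((r | s)) holds; first witness at position 0.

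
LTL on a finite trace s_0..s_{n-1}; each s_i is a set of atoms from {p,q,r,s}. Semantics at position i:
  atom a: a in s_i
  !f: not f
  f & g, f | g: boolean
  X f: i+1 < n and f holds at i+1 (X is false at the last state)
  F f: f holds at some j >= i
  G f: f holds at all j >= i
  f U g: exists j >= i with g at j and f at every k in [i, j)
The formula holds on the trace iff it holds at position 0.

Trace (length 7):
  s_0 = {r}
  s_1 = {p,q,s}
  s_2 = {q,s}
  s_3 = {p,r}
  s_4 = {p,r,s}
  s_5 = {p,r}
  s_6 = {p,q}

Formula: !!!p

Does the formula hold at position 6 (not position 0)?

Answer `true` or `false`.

Answer: false

Derivation:
s_0={r}: !!!p=True !!p=False !p=True p=False
s_1={p,q,s}: !!!p=False !!p=True !p=False p=True
s_2={q,s}: !!!p=True !!p=False !p=True p=False
s_3={p,r}: !!!p=False !!p=True !p=False p=True
s_4={p,r,s}: !!!p=False !!p=True !p=False p=True
s_5={p,r}: !!!p=False !!p=True !p=False p=True
s_6={p,q}: !!!p=False !!p=True !p=False p=True
Evaluating at position 6: result = False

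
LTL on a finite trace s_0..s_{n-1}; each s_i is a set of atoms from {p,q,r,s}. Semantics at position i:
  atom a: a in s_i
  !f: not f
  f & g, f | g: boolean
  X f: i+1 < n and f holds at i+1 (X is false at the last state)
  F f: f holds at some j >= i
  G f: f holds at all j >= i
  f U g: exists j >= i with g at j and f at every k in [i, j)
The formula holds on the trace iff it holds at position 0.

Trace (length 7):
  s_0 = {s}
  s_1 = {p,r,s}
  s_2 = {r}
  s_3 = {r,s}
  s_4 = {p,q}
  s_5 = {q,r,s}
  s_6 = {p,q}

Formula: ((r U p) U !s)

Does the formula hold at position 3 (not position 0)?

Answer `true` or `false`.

s_0={s}: ((r U p) U !s)=False (r U p)=False r=False p=False !s=False s=True
s_1={p,r,s}: ((r U p) U !s)=True (r U p)=True r=True p=True !s=False s=True
s_2={r}: ((r U p) U !s)=True (r U p)=True r=True p=False !s=True s=False
s_3={r,s}: ((r U p) U !s)=True (r U p)=True r=True p=False !s=False s=True
s_4={p,q}: ((r U p) U !s)=True (r U p)=True r=False p=True !s=True s=False
s_5={q,r,s}: ((r U p) U !s)=True (r U p)=True r=True p=False !s=False s=True
s_6={p,q}: ((r U p) U !s)=True (r U p)=True r=False p=True !s=True s=False
Evaluating at position 3: result = True

Answer: true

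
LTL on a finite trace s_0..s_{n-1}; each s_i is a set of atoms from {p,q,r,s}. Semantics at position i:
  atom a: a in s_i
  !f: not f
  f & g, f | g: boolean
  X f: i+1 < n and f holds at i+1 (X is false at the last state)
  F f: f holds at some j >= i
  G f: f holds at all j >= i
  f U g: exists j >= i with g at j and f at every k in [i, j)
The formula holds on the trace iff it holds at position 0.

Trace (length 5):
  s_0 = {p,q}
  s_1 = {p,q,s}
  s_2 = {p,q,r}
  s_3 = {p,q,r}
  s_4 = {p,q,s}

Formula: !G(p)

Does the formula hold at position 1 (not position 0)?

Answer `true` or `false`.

s_0={p,q}: !G(p)=False G(p)=True p=True
s_1={p,q,s}: !G(p)=False G(p)=True p=True
s_2={p,q,r}: !G(p)=False G(p)=True p=True
s_3={p,q,r}: !G(p)=False G(p)=True p=True
s_4={p,q,s}: !G(p)=False G(p)=True p=True
Evaluating at position 1: result = False

Answer: false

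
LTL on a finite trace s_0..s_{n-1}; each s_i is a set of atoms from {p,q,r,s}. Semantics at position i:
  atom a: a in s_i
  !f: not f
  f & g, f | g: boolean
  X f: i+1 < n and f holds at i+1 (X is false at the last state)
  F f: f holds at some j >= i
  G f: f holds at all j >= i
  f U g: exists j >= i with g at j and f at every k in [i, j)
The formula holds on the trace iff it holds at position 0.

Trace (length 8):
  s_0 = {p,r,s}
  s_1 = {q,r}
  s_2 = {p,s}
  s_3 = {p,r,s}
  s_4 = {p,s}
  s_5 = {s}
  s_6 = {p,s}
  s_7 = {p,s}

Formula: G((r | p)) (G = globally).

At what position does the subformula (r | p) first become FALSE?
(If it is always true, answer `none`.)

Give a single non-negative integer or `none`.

s_0={p,r,s}: (r | p)=True r=True p=True
s_1={q,r}: (r | p)=True r=True p=False
s_2={p,s}: (r | p)=True r=False p=True
s_3={p,r,s}: (r | p)=True r=True p=True
s_4={p,s}: (r | p)=True r=False p=True
s_5={s}: (r | p)=False r=False p=False
s_6={p,s}: (r | p)=True r=False p=True
s_7={p,s}: (r | p)=True r=False p=True
G((r | p)) holds globally = False
First violation at position 5.

Answer: 5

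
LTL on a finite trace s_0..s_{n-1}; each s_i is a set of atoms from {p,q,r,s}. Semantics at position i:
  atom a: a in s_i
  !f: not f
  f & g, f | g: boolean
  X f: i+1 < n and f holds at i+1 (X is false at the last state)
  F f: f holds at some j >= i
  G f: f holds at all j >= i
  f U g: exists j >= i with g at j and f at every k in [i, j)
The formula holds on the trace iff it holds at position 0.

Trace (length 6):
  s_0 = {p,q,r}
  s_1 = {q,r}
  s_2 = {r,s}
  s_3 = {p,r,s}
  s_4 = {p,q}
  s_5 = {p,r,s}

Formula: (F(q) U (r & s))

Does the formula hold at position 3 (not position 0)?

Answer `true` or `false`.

Answer: true

Derivation:
s_0={p,q,r}: (F(q) U (r & s))=True F(q)=True q=True (r & s)=False r=True s=False
s_1={q,r}: (F(q) U (r & s))=True F(q)=True q=True (r & s)=False r=True s=False
s_2={r,s}: (F(q) U (r & s))=True F(q)=True q=False (r & s)=True r=True s=True
s_3={p,r,s}: (F(q) U (r & s))=True F(q)=True q=False (r & s)=True r=True s=True
s_4={p,q}: (F(q) U (r & s))=True F(q)=True q=True (r & s)=False r=False s=False
s_5={p,r,s}: (F(q) U (r & s))=True F(q)=False q=False (r & s)=True r=True s=True
Evaluating at position 3: result = True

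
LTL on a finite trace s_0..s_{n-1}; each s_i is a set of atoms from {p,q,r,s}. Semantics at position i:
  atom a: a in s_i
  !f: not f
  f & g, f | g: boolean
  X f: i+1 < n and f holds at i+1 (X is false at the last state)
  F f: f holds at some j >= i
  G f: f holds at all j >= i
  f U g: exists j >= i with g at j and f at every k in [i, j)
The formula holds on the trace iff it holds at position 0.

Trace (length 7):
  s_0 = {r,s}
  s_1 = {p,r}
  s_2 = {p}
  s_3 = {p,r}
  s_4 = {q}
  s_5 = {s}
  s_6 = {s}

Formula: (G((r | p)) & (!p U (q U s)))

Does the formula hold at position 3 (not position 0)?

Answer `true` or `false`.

Answer: false

Derivation:
s_0={r,s}: (G((r | p)) & (!p U (q U s)))=False G((r | p))=False (r | p)=True r=True p=False (!p U (q U s))=True !p=True (q U s)=True q=False s=True
s_1={p,r}: (G((r | p)) & (!p U (q U s)))=False G((r | p))=False (r | p)=True r=True p=True (!p U (q U s))=False !p=False (q U s)=False q=False s=False
s_2={p}: (G((r | p)) & (!p U (q U s)))=False G((r | p))=False (r | p)=True r=False p=True (!p U (q U s))=False !p=False (q U s)=False q=False s=False
s_3={p,r}: (G((r | p)) & (!p U (q U s)))=False G((r | p))=False (r | p)=True r=True p=True (!p U (q U s))=False !p=False (q U s)=False q=False s=False
s_4={q}: (G((r | p)) & (!p U (q U s)))=False G((r | p))=False (r | p)=False r=False p=False (!p U (q U s))=True !p=True (q U s)=True q=True s=False
s_5={s}: (G((r | p)) & (!p U (q U s)))=False G((r | p))=False (r | p)=False r=False p=False (!p U (q U s))=True !p=True (q U s)=True q=False s=True
s_6={s}: (G((r | p)) & (!p U (q U s)))=False G((r | p))=False (r | p)=False r=False p=False (!p U (q U s))=True !p=True (q U s)=True q=False s=True
Evaluating at position 3: result = False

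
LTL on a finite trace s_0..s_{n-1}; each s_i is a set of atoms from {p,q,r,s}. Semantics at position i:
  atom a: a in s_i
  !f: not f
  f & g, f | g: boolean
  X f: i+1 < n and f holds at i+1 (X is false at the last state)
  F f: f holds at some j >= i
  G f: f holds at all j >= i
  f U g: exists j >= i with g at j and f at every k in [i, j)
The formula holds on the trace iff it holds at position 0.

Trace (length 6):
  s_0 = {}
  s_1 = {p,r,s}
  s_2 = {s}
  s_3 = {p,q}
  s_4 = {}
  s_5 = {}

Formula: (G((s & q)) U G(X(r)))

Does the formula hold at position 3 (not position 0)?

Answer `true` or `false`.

s_0={}: (G((s & q)) U G(X(r)))=False G((s & q))=False (s & q)=False s=False q=False G(X(r))=False X(r)=True r=False
s_1={p,r,s}: (G((s & q)) U G(X(r)))=False G((s & q))=False (s & q)=False s=True q=False G(X(r))=False X(r)=False r=True
s_2={s}: (G((s & q)) U G(X(r)))=False G((s & q))=False (s & q)=False s=True q=False G(X(r))=False X(r)=False r=False
s_3={p,q}: (G((s & q)) U G(X(r)))=False G((s & q))=False (s & q)=False s=False q=True G(X(r))=False X(r)=False r=False
s_4={}: (G((s & q)) U G(X(r)))=False G((s & q))=False (s & q)=False s=False q=False G(X(r))=False X(r)=False r=False
s_5={}: (G((s & q)) U G(X(r)))=False G((s & q))=False (s & q)=False s=False q=False G(X(r))=False X(r)=False r=False
Evaluating at position 3: result = False

Answer: false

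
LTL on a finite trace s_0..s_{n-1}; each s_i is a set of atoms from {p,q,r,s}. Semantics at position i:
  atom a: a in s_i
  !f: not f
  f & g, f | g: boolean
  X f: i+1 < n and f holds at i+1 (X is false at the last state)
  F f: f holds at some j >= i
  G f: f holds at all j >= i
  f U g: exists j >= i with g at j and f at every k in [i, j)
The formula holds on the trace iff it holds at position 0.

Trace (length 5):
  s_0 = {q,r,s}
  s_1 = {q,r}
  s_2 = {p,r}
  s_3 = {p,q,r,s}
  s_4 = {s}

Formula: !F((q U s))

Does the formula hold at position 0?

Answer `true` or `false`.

s_0={q,r,s}: !F((q U s))=False F((q U s))=True (q U s)=True q=True s=True
s_1={q,r}: !F((q U s))=False F((q U s))=True (q U s)=False q=True s=False
s_2={p,r}: !F((q U s))=False F((q U s))=True (q U s)=False q=False s=False
s_3={p,q,r,s}: !F((q U s))=False F((q U s))=True (q U s)=True q=True s=True
s_4={s}: !F((q U s))=False F((q U s))=True (q U s)=True q=False s=True

Answer: false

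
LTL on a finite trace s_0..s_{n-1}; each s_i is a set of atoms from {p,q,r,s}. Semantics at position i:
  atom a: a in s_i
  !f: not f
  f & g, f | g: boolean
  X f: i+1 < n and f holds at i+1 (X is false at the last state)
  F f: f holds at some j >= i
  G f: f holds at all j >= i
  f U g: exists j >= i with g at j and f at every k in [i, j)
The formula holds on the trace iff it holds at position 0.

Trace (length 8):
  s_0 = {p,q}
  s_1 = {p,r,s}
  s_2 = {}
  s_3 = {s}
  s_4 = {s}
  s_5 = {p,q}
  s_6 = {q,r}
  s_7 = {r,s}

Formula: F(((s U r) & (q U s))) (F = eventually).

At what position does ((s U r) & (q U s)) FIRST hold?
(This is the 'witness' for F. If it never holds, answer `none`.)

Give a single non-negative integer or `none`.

Answer: 1

Derivation:
s_0={p,q}: ((s U r) & (q U s))=False (s U r)=False s=False r=False (q U s)=True q=True
s_1={p,r,s}: ((s U r) & (q U s))=True (s U r)=True s=True r=True (q U s)=True q=False
s_2={}: ((s U r) & (q U s))=False (s U r)=False s=False r=False (q U s)=False q=False
s_3={s}: ((s U r) & (q U s))=False (s U r)=False s=True r=False (q U s)=True q=False
s_4={s}: ((s U r) & (q U s))=False (s U r)=False s=True r=False (q U s)=True q=False
s_5={p,q}: ((s U r) & (q U s))=False (s U r)=False s=False r=False (q U s)=True q=True
s_6={q,r}: ((s U r) & (q U s))=True (s U r)=True s=False r=True (q U s)=True q=True
s_7={r,s}: ((s U r) & (q U s))=True (s U r)=True s=True r=True (q U s)=True q=False
F(((s U r) & (q U s))) holds; first witness at position 1.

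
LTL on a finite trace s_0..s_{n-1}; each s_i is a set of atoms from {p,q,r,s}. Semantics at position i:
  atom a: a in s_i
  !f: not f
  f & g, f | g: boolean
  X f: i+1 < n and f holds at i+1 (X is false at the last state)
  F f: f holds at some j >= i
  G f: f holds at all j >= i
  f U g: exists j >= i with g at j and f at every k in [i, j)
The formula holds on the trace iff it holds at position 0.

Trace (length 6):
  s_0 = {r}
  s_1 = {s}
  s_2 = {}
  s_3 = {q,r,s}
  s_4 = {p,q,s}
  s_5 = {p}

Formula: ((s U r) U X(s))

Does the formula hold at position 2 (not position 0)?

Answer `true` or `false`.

Answer: true

Derivation:
s_0={r}: ((s U r) U X(s))=True (s U r)=True s=False r=True X(s)=True
s_1={s}: ((s U r) U X(s))=False (s U r)=False s=True r=False X(s)=False
s_2={}: ((s U r) U X(s))=True (s U r)=False s=False r=False X(s)=True
s_3={q,r,s}: ((s U r) U X(s))=True (s U r)=True s=True r=True X(s)=True
s_4={p,q,s}: ((s U r) U X(s))=False (s U r)=False s=True r=False X(s)=False
s_5={p}: ((s U r) U X(s))=False (s U r)=False s=False r=False X(s)=False
Evaluating at position 2: result = True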